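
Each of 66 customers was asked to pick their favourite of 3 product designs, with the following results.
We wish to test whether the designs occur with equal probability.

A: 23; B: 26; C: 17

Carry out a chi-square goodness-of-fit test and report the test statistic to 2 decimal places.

1.91

Expected count for each of the 3 categories: 66/3 = 22.
χ² = (23−22)²/22 + (26−22)²/22 + (17−22)²/22
   = 0.045 + 0.727 + 1.136
Sum = 1.91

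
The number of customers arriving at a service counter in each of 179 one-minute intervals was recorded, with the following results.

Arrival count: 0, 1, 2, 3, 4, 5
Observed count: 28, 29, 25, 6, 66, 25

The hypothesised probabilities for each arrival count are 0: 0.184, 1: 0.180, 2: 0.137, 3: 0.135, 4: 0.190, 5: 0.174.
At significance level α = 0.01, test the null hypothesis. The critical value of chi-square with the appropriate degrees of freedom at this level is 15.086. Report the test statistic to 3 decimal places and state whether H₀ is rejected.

Expected counts E_i = n·p_i: 179×0.184 = 32.936, 179×0.180 = 32.22, 179×0.137 = 24.523, 179×0.135 = 24.165, 179×0.190 = 34.01, 179×0.174 = 31.146.
cat         O        E   (O−E)²/E
0          28   32.936     0.7397
1          29    32.22     0.3218
2          25   24.523     0.0093
3           6   24.165    13.6548
4          66    34.01    30.0900
5          25   31.146     1.2128
Sum = 46.028
df = 5. Since 46.028 > 15.086, we reject H₀.

46.028; reject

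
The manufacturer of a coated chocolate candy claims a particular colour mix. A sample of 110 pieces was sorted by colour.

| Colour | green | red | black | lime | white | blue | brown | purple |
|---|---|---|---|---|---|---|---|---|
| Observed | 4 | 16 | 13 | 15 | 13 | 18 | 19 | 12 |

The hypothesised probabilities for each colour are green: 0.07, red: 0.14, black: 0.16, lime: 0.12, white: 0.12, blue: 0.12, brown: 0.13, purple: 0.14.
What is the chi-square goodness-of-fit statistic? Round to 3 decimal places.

Expected counts E_i = n·p_i: 110×0.07 = 7.7, 110×0.14 = 15.4, 110×0.16 = 17.6, 110×0.12 = 13.2, 110×0.12 = 13.2, 110×0.12 = 13.2, 110×0.13 = 14.3, 110×0.14 = 15.4.
green: (4 − 7.7)²/7.7 = 13.69/7.7 = 1.7779
red: (16 − 15.4)²/15.4 = 0.36/15.4 = 0.0234
black: (13 − 17.6)²/17.6 = 21.16/17.6 = 1.2023
lime: (15 − 13.2)²/13.2 = 3.24/13.2 = 0.2455
white: (13 − 13.2)²/13.2 = 0.04/13.2 = 0.0030
blue: (18 − 13.2)²/13.2 = 23.04/13.2 = 1.7455
brown: (19 − 14.3)²/14.3 = 22.09/14.3 = 1.5448
purple: (12 − 15.4)²/15.4 = 11.56/15.4 = 0.7506
Sum = 7.293

7.293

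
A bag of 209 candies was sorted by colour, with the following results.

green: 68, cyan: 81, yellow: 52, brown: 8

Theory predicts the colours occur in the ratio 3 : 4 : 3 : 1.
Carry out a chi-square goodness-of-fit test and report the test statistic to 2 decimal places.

9.26

Ratio total = 11. Expected counts: 209×3/11 = 57, 209×4/11 = 76, 209×3/11 = 57, 209×1/11 = 19.
cat         O        E   (O−E)²/E
green      68       57      2.123
cyan       81       76      0.329
yellow     52       57      0.439
brown       8       19      6.368
Sum = 9.26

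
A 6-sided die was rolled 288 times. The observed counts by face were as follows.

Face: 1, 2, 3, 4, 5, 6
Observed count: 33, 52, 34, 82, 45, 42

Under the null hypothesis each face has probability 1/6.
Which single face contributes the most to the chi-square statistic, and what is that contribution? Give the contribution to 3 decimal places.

4, 24.083

Expected count for each of the 6 categories: 288/6 = 48.
χ² = (33−48)²/48 + (52−48)²/48 + (34−48)²/48 + (82−48)²/48 + (45−48)²/48 + (42−48)²/48
   = 4.6875 + 0.3333 + 4.0833 + 24.0833 + 0.1875 + 0.7500
The largest term is for 4: 24.083.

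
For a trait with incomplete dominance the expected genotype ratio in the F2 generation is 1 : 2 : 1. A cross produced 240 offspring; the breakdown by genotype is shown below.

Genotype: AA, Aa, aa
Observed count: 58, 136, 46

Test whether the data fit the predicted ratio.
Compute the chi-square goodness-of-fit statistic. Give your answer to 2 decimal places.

Ratio total = 4. Expected counts: 240×1/4 = 60, 240×2/4 = 120, 240×1/4 = 60.
AA: (58 − 60)²/60 = 4/60 = 0.067
Aa: (136 − 120)²/120 = 256/120 = 2.133
aa: (46 − 60)²/60 = 196/60 = 3.267
Sum = 5.47

5.47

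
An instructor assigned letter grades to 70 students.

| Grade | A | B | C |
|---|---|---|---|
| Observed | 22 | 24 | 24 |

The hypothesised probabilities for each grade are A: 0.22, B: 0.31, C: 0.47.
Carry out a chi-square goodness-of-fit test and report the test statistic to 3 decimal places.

5.480

Expected counts E_i = n·p_i: 70×0.22 = 15.4, 70×0.31 = 21.7, 70×0.47 = 32.9.
χ² = (22−15.4)²/15.4 + (24−21.7)²/21.7 + (24−32.9)²/32.9
   = 2.8286 + 0.2438 + 2.4076
Sum = 5.480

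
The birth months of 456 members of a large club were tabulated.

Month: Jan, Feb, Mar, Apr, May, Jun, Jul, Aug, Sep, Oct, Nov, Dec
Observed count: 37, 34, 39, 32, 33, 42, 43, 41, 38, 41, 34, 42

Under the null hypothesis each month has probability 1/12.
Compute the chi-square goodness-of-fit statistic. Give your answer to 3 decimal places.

4.474

Under H₀ each category has probability 1/12, so each expected count is 456/12 = 38.
cat         O        E   (O−E)²/E
Jan        37       38     0.0263
Feb        34       38     0.4211
Mar        39       38     0.0263
Apr        32       38     0.9474
May        33       38     0.6579
Jun        42       38     0.4211
Jul        43       38     0.6579
Aug        41       38     0.2368
Sep        38       38     0.0000
Oct        41       38     0.2368
Nov        34       38     0.4211
Dec        42       38     0.4211
Sum = 4.474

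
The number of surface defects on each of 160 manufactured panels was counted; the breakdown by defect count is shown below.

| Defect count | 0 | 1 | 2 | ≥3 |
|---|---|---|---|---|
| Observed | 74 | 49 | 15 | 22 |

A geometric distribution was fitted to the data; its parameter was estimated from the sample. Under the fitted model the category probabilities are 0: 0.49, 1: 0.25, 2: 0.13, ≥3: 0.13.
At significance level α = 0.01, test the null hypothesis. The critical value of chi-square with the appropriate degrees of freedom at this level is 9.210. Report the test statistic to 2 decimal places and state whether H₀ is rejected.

3.96; do not reject

Expected counts E_i = n·p_i: 160×0.49 = 78.4, 160×0.25 = 40, 160×0.13 = 20.8, 160×0.13 = 20.8.
cat         O        E   (O−E)²/E
0          74     78.4      0.247
1          49       40      2.025
2          15     20.8      1.617
≥3         22     20.8      0.069
Sum = 3.96
df = 2. Since 3.96 < 9.210, we do not reject H₀.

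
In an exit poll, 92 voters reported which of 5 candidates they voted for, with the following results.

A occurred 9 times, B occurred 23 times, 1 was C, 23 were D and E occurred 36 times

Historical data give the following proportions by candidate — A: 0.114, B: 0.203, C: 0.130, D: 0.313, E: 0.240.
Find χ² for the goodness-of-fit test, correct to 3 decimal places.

Expected counts E_i = n·p_i: 92×0.114 = 10.488, 92×0.203 = 18.676, 92×0.130 = 11.96, 92×0.313 = 28.796, 92×0.240 = 22.08.
χ² = (9−10.488)²/10.488 + (23−18.676)²/18.676 + (1−11.96)²/11.96 + (23−28.796)²/28.796 + (36−22.08)²/22.08
   = 0.2111 + 1.0011 + 10.0436 + 1.1666 + 8.7757
Sum = 21.198

21.198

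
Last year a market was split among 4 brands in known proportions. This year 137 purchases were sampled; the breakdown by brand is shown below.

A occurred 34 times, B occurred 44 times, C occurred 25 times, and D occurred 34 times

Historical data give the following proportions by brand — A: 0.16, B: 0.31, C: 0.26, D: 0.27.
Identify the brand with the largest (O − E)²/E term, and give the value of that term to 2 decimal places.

Expected counts E_i = n·p_i: 137×0.16 = 21.92, 137×0.31 = 42.47, 137×0.26 = 35.62, 137×0.27 = 36.99.
χ² = (34−21.92)²/21.92 + (44−42.47)²/42.47 + (25−35.62)²/35.62 + (34−36.99)²/36.99
   = 6.657 + 0.055 + 3.166 + 0.242
The largest term is for A: 6.66.

A, 6.66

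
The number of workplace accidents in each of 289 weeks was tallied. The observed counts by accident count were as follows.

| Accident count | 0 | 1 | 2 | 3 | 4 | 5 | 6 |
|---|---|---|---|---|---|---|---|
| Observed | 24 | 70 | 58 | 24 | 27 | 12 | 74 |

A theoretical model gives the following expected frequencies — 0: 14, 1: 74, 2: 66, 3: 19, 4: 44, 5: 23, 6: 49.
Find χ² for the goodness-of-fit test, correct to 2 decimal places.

0: (24 − 14)²/14 = 100/14 = 7.143
1: (70 − 74)²/74 = 16/74 = 0.216
2: (58 − 66)²/66 = 64/66 = 0.970
3: (24 − 19)²/19 = 25/19 = 1.316
4: (27 − 44)²/44 = 289/44 = 6.568
5: (12 − 23)²/23 = 121/23 = 5.261
6: (74 − 49)²/49 = 625/49 = 12.755
Sum = 34.23

34.23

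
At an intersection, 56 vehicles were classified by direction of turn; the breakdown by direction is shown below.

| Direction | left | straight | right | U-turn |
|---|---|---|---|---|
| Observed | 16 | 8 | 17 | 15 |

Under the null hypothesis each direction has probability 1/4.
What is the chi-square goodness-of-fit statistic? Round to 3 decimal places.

Expected count for each of the 4 categories: 56/4 = 14.
χ² = (16−14)²/14 + (8−14)²/14 + (17−14)²/14 + (15−14)²/14
   = 0.2857 + 2.5714 + 0.6429 + 0.0714
Sum = 3.571

3.571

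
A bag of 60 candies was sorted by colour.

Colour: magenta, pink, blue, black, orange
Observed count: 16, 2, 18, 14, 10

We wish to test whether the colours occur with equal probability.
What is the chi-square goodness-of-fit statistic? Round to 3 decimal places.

Under H₀ each category has probability 1/5, so each expected count is 60/5 = 12.
χ² = (16−12)²/12 + (2−12)²/12 + (18−12)²/12 + (14−12)²/12 + (10−12)²/12
   = 1.3333 + 8.3333 + 3.0000 + 0.3333 + 0.3333
Sum = 13.333

13.333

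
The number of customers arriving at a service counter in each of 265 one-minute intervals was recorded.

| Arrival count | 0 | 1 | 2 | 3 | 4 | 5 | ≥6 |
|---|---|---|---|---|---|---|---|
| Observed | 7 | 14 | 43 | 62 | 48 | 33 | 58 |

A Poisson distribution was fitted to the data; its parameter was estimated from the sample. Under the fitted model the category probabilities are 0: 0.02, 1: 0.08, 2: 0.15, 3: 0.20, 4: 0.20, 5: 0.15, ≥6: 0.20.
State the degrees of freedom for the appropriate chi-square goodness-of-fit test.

There are k = 7 categories and 1 parameter estimated from the data, so df = 7 − 1 − 1 = 5.

5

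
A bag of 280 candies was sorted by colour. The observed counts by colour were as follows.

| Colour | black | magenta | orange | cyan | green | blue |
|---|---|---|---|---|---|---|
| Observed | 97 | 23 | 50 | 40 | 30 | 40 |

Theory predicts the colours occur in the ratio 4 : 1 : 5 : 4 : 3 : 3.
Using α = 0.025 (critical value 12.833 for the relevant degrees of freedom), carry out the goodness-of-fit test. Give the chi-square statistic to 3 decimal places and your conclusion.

Ratio total = 20. Expected counts: 280×4/20 = 56, 280×1/20 = 14, 280×5/20 = 70, 280×4/20 = 56, 280×3/20 = 42, 280×3/20 = 42.
black: (97 − 56)²/56 = 1681/56 = 30.0179
magenta: (23 − 14)²/14 = 81/14 = 5.7857
orange: (50 − 70)²/70 = 400/70 = 5.7143
cyan: (40 − 56)²/56 = 256/56 = 4.5714
green: (30 − 42)²/42 = 144/42 = 3.4286
blue: (40 − 42)²/42 = 4/42 = 0.0952
Sum = 49.613
df = 5. Since 49.613 > 12.833, we reject H₀.

49.613; reject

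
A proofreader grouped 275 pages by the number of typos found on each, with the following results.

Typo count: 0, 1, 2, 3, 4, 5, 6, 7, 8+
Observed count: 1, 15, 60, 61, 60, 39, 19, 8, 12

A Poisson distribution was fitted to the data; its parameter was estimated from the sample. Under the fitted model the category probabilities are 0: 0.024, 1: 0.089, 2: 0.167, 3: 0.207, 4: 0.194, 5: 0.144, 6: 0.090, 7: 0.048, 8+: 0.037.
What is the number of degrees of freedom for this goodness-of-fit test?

7

There are k = 9 categories and 1 parameter estimated from the data, so df = 9 − 1 − 1 = 7.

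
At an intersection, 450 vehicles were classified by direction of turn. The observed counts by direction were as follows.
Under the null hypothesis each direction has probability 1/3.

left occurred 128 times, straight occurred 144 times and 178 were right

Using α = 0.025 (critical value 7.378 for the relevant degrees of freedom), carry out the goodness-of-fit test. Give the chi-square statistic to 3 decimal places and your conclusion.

Expected count for each of the 3 categories: 450/3 = 150.
χ² = (128−150)²/150 + (144−150)²/150 + (178−150)²/150
   = 3.2267 + 0.2400 + 5.2267
Sum = 8.693
df = 2. Since 8.693 > 7.378, we reject H₀.

8.693; reject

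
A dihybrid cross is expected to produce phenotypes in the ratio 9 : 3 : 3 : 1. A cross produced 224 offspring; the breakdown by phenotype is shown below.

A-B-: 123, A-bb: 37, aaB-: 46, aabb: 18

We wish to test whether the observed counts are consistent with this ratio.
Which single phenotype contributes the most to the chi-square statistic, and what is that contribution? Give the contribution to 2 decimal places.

Ratio total = 16. Expected counts: 224×9/16 = 126, 224×3/16 = 42, 224×3/16 = 42, 224×1/16 = 14.
cat         O        E   (O−E)²/E
A-B-      123      126      0.071
A-bb       37       42      0.595
aaB-       46       42      0.381
aabb       18       14      1.143
The largest term is for aabb: 1.14.

aabb, 1.14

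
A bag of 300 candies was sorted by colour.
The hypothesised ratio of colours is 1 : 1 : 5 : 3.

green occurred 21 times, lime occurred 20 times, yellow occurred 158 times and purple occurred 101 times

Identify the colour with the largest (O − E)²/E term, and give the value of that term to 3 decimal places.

Ratio total = 10. Expected counts: 300×1/10 = 30, 300×1/10 = 30, 300×5/10 = 150, 300×3/10 = 90.
cat         O        E   (O−E)²/E
green      21       30     2.7000
lime       20       30     3.3333
yellow    158      150     0.4267
purple    101       90     1.3444
The largest term is for lime: 3.333.

lime, 3.333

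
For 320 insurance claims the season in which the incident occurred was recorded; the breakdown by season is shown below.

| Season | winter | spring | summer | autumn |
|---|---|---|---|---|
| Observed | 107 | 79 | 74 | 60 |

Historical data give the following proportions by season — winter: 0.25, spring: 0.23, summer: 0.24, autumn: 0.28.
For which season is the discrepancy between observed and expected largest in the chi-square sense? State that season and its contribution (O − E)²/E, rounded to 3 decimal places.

Expected counts E_i = n·p_i: 320×0.25 = 80, 320×0.23 = 73.6, 320×0.24 = 76.8, 320×0.28 = 89.6.
cat         O        E   (O−E)²/E
winter    107       80     9.1125
spring     79     73.6     0.3962
summer     74     76.8     0.1021
autumn     60     89.6     9.7786
The largest term is for autumn: 9.779.

autumn, 9.779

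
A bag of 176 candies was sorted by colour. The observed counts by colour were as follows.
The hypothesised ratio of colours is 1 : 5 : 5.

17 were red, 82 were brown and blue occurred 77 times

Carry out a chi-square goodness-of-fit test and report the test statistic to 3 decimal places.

0.225

Ratio total = 11. Expected counts: 176×1/11 = 16, 176×5/11 = 80, 176×5/11 = 80.
χ² = (17−16)²/16 + (82−80)²/80 + (77−80)²/80
   = 0.0625 + 0.0500 + 0.1125
Sum = 0.225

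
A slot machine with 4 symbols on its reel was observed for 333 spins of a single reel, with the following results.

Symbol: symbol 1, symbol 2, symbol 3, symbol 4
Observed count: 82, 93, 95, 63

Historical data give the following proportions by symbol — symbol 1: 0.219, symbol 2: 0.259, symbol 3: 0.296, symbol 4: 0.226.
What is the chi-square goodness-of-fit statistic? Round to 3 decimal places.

3.783

Expected counts E_i = n·p_i: 333×0.219 = 72.927, 333×0.259 = 86.247, 333×0.296 = 98.568, 333×0.226 = 75.258.
χ² = (82−72.927)²/72.927 + (93−86.247)²/86.247 + (95−98.568)²/98.568 + (63−75.258)²/75.258
   = 1.1288 + 0.5287 + 0.1292 + 1.9966
Sum = 3.783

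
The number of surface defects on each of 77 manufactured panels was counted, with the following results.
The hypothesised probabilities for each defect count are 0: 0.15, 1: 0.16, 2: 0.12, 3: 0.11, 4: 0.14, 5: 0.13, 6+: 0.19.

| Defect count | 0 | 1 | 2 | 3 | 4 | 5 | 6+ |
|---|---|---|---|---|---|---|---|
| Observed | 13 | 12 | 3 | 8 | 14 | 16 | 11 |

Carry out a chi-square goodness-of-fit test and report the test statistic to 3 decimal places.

Expected counts E_i = n·p_i: 77×0.15 = 11.55, 77×0.16 = 12.32, 77×0.12 = 9.24, 77×0.11 = 8.47, 77×0.14 = 10.78, 77×0.13 = 10.01, 77×0.19 = 14.63.
0: (13 − 11.55)²/11.55 = 2.1025/11.55 = 0.1820
1: (12 − 12.32)²/12.32 = 0.1024/12.32 = 0.0083
2: (3 − 9.24)²/9.24 = 38.9376/9.24 = 4.2140
3: (8 − 8.47)²/8.47 = 0.2209/8.47 = 0.0261
4: (14 − 10.78)²/10.78 = 10.3684/10.78 = 0.9618
5: (16 − 10.01)²/10.01 = 35.8801/10.01 = 3.5844
6+: (11 − 14.63)²/14.63 = 13.1769/14.63 = 0.9007
Sum = 9.877

9.877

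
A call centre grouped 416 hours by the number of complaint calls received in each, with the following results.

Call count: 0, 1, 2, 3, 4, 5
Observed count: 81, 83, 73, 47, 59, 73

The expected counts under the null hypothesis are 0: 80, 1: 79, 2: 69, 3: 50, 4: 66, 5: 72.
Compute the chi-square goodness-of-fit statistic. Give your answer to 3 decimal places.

cat         O        E   (O−E)²/E
0          81       80     0.0125
1          83       79     0.2025
2          73       69     0.2319
3          47       50     0.1800
4          59       66     0.7424
5          73       72     0.0139
Sum = 1.383

1.383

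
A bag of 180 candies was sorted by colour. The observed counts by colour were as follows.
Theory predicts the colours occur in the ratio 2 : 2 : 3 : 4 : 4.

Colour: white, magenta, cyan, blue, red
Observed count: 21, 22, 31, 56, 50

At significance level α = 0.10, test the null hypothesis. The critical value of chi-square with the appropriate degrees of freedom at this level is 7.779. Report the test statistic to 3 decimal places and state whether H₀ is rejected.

2.653; do not reject

Ratio total = 15. Expected counts: 180×2/15 = 24, 180×2/15 = 24, 180×3/15 = 36, 180×4/15 = 48, 180×4/15 = 48.
χ² = (21−24)²/24 + (22−24)²/24 + (31−36)²/36 + (56−48)²/48 + (50−48)²/48
   = 0.3750 + 0.1667 + 0.6944 + 1.3333 + 0.0833
Sum = 2.653
df = 4. Since 2.653 < 7.779, we do not reject H₀.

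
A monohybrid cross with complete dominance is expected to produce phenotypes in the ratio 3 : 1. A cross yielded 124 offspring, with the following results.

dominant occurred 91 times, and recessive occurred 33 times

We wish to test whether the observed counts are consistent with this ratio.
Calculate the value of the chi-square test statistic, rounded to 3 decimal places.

Ratio total = 4. Expected counts: 124×3/4 = 93, 124×1/4 = 31.
dominant: (91 − 93)²/93 = 4/93 = 0.0430
recessive: (33 − 31)²/31 = 4/31 = 0.1290
Sum = 0.172

0.172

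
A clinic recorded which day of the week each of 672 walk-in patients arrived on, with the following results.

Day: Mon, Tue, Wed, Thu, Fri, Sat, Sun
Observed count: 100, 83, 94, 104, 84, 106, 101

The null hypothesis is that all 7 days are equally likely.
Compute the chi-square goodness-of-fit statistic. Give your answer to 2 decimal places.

Under H₀ each category has probability 1/7, so each expected count is 672/7 = 96.
cat         O        E   (O−E)²/E
Mon       100       96      0.167
Tue        83       96      1.760
Wed        94       96      0.042
Thu       104       96      0.667
Fri        84       96      1.500
Sat       106       96      1.042
Sun       101       96      0.260
Sum = 5.44

5.44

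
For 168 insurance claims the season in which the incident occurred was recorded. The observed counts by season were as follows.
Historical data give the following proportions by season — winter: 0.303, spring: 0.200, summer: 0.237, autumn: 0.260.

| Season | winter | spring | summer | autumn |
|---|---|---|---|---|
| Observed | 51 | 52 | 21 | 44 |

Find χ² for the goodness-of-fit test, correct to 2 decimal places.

Expected counts E_i = n·p_i: 168×0.303 = 50.904, 168×0.200 = 33.6, 168×0.237 = 39.816, 168×0.260 = 43.68.
cat         O        E   (O−E)²/E
winter     51   50.904      0.000
spring     52     33.6     10.076
summer     21   39.816      8.892
autumn     44    43.68      0.002
Sum = 18.97

18.97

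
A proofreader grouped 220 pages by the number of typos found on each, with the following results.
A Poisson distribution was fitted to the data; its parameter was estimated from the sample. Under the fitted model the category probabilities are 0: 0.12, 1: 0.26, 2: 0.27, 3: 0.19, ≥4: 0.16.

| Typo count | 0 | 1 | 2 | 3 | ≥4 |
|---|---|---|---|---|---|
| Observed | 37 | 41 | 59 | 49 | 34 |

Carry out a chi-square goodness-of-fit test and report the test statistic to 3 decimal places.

Expected counts E_i = n·p_i: 220×0.12 = 26.4, 220×0.26 = 57.2, 220×0.27 = 59.4, 220×0.19 = 41.8, 220×0.16 = 35.2.
χ² = (37−26.4)²/26.4 + (41−57.2)²/57.2 + (59−59.4)²/59.4 + (49−41.8)²/41.8 + (34−35.2)²/35.2
   = 4.2561 + 4.5881 + 0.0027 + 1.2402 + 0.0409
Sum = 10.128

10.128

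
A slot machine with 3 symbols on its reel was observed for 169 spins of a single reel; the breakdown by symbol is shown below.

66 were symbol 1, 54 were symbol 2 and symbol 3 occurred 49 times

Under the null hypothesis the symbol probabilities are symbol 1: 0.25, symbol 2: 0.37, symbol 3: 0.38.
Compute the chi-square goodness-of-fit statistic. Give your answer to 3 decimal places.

Expected counts E_i = n·p_i: 169×0.25 = 42.25, 169×0.37 = 62.53, 169×0.38 = 64.22.
symbol 1: (66 − 42.25)²/42.25 = 564.0625/42.25 = 13.3506
symbol 2: (54 − 62.53)²/62.53 = 72.7609/62.53 = 1.1636
symbol 3: (49 − 64.22)²/64.22 = 231.6484/64.22 = 3.6071
Sum = 18.121

18.121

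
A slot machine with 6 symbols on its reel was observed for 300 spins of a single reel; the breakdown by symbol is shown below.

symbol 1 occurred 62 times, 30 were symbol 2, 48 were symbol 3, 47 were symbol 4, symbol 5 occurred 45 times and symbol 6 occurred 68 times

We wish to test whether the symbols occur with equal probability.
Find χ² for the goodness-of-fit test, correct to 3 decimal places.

18.120

Under H₀ each category has probability 1/6, so each expected count is 300/6 = 50.
symbol 1: (62 − 50)²/50 = 144/50 = 2.8800
symbol 2: (30 − 50)²/50 = 400/50 = 8.0000
symbol 3: (48 − 50)²/50 = 4/50 = 0.0800
symbol 4: (47 − 50)²/50 = 9/50 = 0.1800
symbol 5: (45 − 50)²/50 = 25/50 = 0.5000
symbol 6: (68 − 50)²/50 = 324/50 = 6.4800
Sum = 18.120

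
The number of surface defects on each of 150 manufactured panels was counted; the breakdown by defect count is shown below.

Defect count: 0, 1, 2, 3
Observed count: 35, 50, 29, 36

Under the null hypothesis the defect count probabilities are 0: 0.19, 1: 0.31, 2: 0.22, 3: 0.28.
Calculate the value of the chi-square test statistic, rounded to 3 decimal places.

Expected counts E_i = n·p_i: 150×0.19 = 28.5, 150×0.31 = 46.5, 150×0.22 = 33, 150×0.28 = 42.
χ² = (35−28.5)²/28.5 + (50−46.5)²/46.5 + (29−33)²/33 + (36−42)²/42
   = 1.4825 + 0.2634 + 0.4848 + 0.8571
Sum = 3.088

3.088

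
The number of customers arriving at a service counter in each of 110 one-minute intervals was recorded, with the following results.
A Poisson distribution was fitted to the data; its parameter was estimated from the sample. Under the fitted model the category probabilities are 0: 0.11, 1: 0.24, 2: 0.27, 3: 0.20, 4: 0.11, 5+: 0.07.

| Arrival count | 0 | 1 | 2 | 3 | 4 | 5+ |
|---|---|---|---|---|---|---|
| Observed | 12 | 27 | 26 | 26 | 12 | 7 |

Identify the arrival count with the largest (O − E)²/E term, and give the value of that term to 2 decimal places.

3, 0.73

Expected counts E_i = n·p_i: 110×0.11 = 12.1, 110×0.24 = 26.4, 110×0.27 = 29.7, 110×0.20 = 22, 110×0.11 = 12.1, 110×0.07 = 7.7.
cat         O        E   (O−E)²/E
0          12     12.1      0.001
1          27     26.4      0.014
2          26     29.7      0.461
3          26       22      0.727
4          12     12.1      0.001
5+          7      7.7      0.064
The largest term is for 3: 0.73.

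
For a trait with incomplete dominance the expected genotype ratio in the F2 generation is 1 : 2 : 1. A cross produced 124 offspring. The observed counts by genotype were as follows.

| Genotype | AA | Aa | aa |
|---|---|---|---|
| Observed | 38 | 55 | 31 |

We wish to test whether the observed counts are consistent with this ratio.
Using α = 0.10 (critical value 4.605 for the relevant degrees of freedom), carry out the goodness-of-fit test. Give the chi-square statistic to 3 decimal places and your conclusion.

Ratio total = 4. Expected counts: 124×1/4 = 31, 124×2/4 = 62, 124×1/4 = 31.
cat         O        E   (O−E)²/E
AA         38       31     1.5806
Aa         55       62     0.7903
aa         31       31     0.0000
Sum = 2.371
df = 2. Since 2.371 < 4.605, we do not reject H₀.

2.371; do not reject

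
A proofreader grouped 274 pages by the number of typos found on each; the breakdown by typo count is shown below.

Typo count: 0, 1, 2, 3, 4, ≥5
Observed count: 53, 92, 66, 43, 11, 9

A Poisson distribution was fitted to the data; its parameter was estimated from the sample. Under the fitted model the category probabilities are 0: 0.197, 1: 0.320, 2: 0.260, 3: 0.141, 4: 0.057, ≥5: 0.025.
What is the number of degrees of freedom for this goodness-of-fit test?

4

There are k = 6 categories and 1 parameter estimated from the data, so df = 6 − 1 − 1 = 4.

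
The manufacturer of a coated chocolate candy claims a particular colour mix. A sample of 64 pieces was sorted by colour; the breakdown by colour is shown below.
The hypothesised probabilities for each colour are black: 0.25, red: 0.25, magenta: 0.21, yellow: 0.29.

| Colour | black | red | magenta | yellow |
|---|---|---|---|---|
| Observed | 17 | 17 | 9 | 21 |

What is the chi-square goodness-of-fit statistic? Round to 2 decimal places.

Expected counts E_i = n·p_i: 64×0.25 = 16, 64×0.25 = 16, 64×0.21 = 13.44, 64×0.29 = 18.56.
cat          O        E   (O−E)²/E
black       17       16      0.063
red         17       16      0.063
magenta      9    13.44      1.467
yellow      21    18.56      0.321
Sum = 1.91

1.91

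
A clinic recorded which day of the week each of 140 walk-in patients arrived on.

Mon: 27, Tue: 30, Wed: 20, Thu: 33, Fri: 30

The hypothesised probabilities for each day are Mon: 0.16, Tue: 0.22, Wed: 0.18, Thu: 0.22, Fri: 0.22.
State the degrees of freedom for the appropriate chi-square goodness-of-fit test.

There are k = 5 categories and no parameters were estimated from the data, so df = 5 − 1 = 4.

4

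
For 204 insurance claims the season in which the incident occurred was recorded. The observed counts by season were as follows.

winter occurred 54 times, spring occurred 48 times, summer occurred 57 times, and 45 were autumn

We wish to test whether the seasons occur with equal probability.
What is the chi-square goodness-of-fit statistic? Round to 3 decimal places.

1.765

Under H₀ each category has probability 1/4, so each expected count is 204/4 = 51.
winter: (54 − 51)²/51 = 9/51 = 0.1765
spring: (48 − 51)²/51 = 9/51 = 0.1765
summer: (57 − 51)²/51 = 36/51 = 0.7059
autumn: (45 − 51)²/51 = 36/51 = 0.7059
Sum = 1.765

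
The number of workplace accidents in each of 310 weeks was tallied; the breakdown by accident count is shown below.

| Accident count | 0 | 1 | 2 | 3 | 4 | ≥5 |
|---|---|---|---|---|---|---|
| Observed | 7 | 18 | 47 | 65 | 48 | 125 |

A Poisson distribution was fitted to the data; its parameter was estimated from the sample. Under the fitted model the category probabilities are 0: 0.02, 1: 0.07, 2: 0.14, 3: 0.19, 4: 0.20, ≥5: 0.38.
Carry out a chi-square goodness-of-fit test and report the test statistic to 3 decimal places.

5.266

Expected counts E_i = n·p_i: 310×0.02 = 6.2, 310×0.07 = 21.7, 310×0.14 = 43.4, 310×0.19 = 58.9, 310×0.20 = 62, 310×0.38 = 117.8.
0: (7 − 6.2)²/6.2 = 0.64/6.2 = 0.1032
1: (18 − 21.7)²/21.7 = 13.69/21.7 = 0.6309
2: (47 − 43.4)²/43.4 = 12.96/43.4 = 0.2986
3: (65 − 58.9)²/58.9 = 37.21/58.9 = 0.6317
4: (48 − 62)²/62 = 196/62 = 3.1613
≥5: (125 − 117.8)²/117.8 = 51.84/117.8 = 0.4401
Sum = 5.266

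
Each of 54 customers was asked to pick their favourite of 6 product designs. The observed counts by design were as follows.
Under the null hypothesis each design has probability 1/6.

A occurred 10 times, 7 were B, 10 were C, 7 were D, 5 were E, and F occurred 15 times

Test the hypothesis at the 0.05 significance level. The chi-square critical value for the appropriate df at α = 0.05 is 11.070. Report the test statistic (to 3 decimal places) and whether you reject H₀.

6.889; do not reject

Under H₀ each category has probability 1/6, so each expected count is 54/6 = 9.
A: (10 − 9)²/9 = 1/9 = 0.1111
B: (7 − 9)²/9 = 4/9 = 0.4444
C: (10 − 9)²/9 = 1/9 = 0.1111
D: (7 − 9)²/9 = 4/9 = 0.4444
E: (5 − 9)²/9 = 16/9 = 1.7778
F: (15 − 9)²/9 = 36/9 = 4.0000
Sum = 6.889
df = 5. Since 6.889 < 11.070, we do not reject H₀.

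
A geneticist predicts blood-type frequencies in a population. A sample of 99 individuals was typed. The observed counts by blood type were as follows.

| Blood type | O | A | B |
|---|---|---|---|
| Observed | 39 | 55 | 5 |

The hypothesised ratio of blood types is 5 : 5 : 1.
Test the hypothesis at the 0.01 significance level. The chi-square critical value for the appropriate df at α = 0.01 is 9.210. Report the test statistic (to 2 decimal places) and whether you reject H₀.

4.80; do not reject

Ratio total = 11. Expected counts: 99×5/11 = 45, 99×5/11 = 45, 99×1/11 = 9.
O: (39 − 45)²/45 = 36/45 = 0.800
A: (55 − 45)²/45 = 100/45 = 2.222
B: (5 − 9)²/9 = 16/9 = 1.778
Sum = 4.80
df = 2. Since 4.80 < 9.210, we do not reject H₀.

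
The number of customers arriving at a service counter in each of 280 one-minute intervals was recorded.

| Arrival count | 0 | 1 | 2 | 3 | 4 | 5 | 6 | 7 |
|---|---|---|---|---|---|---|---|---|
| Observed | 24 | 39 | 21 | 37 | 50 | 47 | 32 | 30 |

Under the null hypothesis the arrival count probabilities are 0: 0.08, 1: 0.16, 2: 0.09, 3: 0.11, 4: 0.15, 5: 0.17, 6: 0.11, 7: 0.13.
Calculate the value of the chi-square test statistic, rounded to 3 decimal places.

Expected counts E_i = n·p_i: 280×0.08 = 22.4, 280×0.16 = 44.8, 280×0.09 = 25.2, 280×0.11 = 30.8, 280×0.15 = 42, 280×0.17 = 47.6, 280×0.11 = 30.8, 280×0.13 = 36.4.
cat         O        E   (O−E)²/E
0          24     22.4     0.1143
1          39     44.8     0.7509
2          21     25.2     0.7000
3          37     30.8     1.2481
4          50       42     1.5238
5          47     47.6     0.0076
6          32     30.8     0.0468
7          30     36.4     1.1253
Sum = 5.517

5.517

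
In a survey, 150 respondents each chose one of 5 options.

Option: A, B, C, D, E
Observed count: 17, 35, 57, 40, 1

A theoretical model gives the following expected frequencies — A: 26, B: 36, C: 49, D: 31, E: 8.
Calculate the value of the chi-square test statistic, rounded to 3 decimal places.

13.187

χ² = (17−26)²/26 + (35−36)²/36 + (57−49)²/49 + (40−31)²/31 + (1−8)²/8
   = 3.1154 + 0.0278 + 1.3061 + 2.6129 + 6.1250
Sum = 13.187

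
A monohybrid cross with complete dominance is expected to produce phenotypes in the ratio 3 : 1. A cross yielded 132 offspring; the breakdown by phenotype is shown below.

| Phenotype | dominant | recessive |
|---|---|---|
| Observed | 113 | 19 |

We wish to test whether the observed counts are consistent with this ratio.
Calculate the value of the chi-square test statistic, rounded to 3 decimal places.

7.919

Ratio total = 4. Expected counts: 132×3/4 = 99, 132×1/4 = 33.
dominant: (113 − 99)²/99 = 196/99 = 1.9798
recessive: (19 − 33)²/33 = 196/33 = 5.9394
Sum = 7.919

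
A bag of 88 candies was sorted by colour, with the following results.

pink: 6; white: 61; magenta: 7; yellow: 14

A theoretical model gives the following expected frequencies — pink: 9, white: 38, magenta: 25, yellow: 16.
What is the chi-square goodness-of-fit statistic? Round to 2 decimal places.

cat          O        E   (O−E)²/E
pink         6        9      1.000
white       61       38     13.921
magenta      7       25     12.960
yellow      14       16      0.250
Sum = 28.13

28.13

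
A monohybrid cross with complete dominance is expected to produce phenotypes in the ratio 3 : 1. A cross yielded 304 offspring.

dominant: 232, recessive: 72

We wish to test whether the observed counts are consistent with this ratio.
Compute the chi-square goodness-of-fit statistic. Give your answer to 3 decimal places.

Ratio total = 4. Expected counts: 304×3/4 = 228, 304×1/4 = 76.
cat            O        E   (O−E)²/E
dominant     232      228     0.0702
recessive     72       76     0.2105
Sum = 0.281

0.281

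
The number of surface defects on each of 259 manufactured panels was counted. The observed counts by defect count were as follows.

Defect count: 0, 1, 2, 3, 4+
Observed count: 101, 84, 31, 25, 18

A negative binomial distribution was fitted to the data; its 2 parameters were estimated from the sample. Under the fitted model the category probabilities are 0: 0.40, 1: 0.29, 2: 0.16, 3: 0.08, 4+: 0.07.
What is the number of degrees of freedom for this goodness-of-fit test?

2

There are k = 5 categories and 2 parameters estimated from the data, so df = 5 − 1 − 2 = 2.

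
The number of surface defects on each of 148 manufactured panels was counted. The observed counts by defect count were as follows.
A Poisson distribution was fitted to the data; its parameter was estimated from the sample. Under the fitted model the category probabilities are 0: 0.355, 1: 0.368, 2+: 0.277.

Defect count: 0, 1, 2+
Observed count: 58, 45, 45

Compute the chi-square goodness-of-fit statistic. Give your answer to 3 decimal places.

Expected counts E_i = n·p_i: 148×0.355 = 52.54, 148×0.368 = 54.464, 148×0.277 = 40.996.
χ² = (58−52.54)²/52.54 + (45−54.464)²/54.464 + (45−40.996)²/40.996
   = 0.5674 + 1.6445 + 0.3911
Sum = 2.603

2.603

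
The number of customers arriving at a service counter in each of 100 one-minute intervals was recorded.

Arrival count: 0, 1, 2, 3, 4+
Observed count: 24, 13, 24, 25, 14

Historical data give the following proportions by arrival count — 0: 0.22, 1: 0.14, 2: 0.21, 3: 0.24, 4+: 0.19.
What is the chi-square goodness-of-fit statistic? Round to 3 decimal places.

2.039

Expected counts E_i = n·p_i: 100×0.22 = 22, 100×0.14 = 14, 100×0.21 = 21, 100×0.24 = 24, 100×0.19 = 19.
cat         O        E   (O−E)²/E
0          24       22     0.1818
1          13       14     0.0714
2          24       21     0.4286
3          25       24     0.0417
4+         14       19     1.3158
Sum = 2.039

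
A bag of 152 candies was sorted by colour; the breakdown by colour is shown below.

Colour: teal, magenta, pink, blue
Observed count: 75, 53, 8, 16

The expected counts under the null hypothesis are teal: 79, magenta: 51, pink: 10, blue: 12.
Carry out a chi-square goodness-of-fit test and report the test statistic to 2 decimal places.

cat          O        E   (O−E)²/E
teal        75       79      0.203
magenta     53       51      0.078
pink         8       10      0.400
blue        16       12      1.333
Sum = 2.01

2.01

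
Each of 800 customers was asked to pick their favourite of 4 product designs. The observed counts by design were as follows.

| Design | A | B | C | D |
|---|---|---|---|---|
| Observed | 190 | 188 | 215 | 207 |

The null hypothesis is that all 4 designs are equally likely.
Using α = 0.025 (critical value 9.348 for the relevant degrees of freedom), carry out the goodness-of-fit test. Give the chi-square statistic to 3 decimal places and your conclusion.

Expected count for each of the 4 categories: 800/4 = 200.
χ² = (190−200)²/200 + (188−200)²/200 + (215−200)²/200 + (207−200)²/200
   = 0.5000 + 0.7200 + 1.1250 + 0.2450
Sum = 2.590
df = 3. Since 2.590 < 9.348, we do not reject H₀.

2.590; do not reject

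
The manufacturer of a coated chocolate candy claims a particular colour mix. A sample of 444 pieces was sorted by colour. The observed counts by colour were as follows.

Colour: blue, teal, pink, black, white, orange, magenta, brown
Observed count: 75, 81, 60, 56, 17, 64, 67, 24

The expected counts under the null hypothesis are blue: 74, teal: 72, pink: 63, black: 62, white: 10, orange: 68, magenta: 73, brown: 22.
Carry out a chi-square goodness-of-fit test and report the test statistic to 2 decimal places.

χ² = (75−74)²/74 + (81−72)²/72 + (60−63)²/63 + (56−62)²/62 + (17−10)²/10 + (64−68)²/68 + (67−73)²/73 + (24−22)²/22
   = 0.014 + 1.125 + 0.143 + 0.581 + 4.900 + 0.235 + 0.493 + 0.182
Sum = 7.67

7.67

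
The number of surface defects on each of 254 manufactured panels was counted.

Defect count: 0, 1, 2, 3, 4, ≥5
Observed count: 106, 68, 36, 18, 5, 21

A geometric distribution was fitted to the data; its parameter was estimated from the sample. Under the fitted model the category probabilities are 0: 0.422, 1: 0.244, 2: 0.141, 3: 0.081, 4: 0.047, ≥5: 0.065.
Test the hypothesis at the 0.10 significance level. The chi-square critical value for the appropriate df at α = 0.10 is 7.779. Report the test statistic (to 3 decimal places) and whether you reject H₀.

Expected counts E_i = n·p_i: 254×0.422 = 107.188, 254×0.244 = 61.976, 254×0.141 = 35.814, 254×0.081 = 20.574, 254×0.047 = 11.938, 254×0.065 = 16.51.
0: (106 − 107.188)²/107.188 = 1.411344/107.188 = 0.0132
1: (68 − 61.976)²/61.976 = 36.288576/61.976 = 0.5855
2: (36 − 35.814)²/35.814 = 0.034596/35.814 = 0.0010
3: (18 − 20.574)²/20.574 = 6.625476/20.574 = 0.3220
4: (5 − 11.938)²/11.938 = 48.135844/11.938 = 4.0322
≥5: (21 − 16.51)²/16.51 = 20.1601/16.51 = 1.2211
Sum = 6.175
df = 4. Since 6.175 < 7.779, we do not reject H₀.

6.175; do not reject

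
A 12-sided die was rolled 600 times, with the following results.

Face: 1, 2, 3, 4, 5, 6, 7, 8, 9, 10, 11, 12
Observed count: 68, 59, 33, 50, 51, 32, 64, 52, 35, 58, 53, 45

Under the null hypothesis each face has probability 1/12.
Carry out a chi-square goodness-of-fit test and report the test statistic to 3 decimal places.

30.840

Under H₀ each category has probability 1/12, so each expected count is 600/12 = 50.
cat         O        E   (O−E)²/E
1          68       50     6.4800
2          59       50     1.6200
3          33       50     5.7800
4          50       50     0.0000
5          51       50     0.0200
6          32       50     6.4800
7          64       50     3.9200
8          52       50     0.0800
9          35       50     4.5000
10         58       50     1.2800
11         53       50     0.1800
12         45       50     0.5000
Sum = 30.840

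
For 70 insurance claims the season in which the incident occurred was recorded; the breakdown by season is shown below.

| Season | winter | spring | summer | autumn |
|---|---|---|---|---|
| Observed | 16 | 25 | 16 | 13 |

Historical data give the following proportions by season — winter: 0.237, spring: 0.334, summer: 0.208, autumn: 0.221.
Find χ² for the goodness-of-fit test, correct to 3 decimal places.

0.670

Expected counts E_i = n·p_i: 70×0.237 = 16.59, 70×0.334 = 23.38, 70×0.208 = 14.56, 70×0.221 = 15.47.
winter: (16 − 16.59)²/16.59 = 0.3481/16.59 = 0.0210
spring: (25 − 23.38)²/23.38 = 2.6244/23.38 = 0.1122
summer: (16 − 14.56)²/14.56 = 2.0736/14.56 = 0.1424
autumn: (13 − 15.47)²/15.47 = 6.1009/15.47 = 0.3944
Sum = 0.670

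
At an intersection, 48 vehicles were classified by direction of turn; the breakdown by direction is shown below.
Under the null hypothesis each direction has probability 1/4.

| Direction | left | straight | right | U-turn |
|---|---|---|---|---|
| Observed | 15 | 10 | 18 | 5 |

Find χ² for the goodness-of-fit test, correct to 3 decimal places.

Under H₀ each category has probability 1/4, so each expected count is 48/4 = 12.
cat           O        E   (O−E)²/E
left         15       12     0.7500
straight     10       12     0.3333
right        18       12     3.0000
U-turn        5       12     4.0833
Sum = 8.167

8.167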